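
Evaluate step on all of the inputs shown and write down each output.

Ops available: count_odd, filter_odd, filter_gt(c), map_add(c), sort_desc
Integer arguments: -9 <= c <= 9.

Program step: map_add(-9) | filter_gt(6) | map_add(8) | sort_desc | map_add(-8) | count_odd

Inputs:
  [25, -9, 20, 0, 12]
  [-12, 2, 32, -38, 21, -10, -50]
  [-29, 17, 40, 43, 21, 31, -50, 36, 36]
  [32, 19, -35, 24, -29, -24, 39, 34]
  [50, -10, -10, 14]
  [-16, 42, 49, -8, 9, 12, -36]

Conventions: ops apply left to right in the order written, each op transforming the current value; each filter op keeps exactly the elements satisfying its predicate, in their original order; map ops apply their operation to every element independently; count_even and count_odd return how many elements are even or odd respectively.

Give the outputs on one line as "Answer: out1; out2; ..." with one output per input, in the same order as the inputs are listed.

Execution, op by op:
  [25, -9, 20, 0, 12] -> [16, -18, 11, -9, 3] -> [16, 11] -> [24, 19] -> [24, 19] -> [16, 11] -> 1
  [-12, 2, 32, -38, 21, -10, -50] -> [-21, -7, 23, -47, 12, -19, -59] -> [23, 12] -> [31, 20] -> [31, 20] -> [23, 12] -> 1
  [-29, 17, 40, 43, 21, 31, -50, 36, 36] -> [-38, 8, 31, 34, 12, 22, -59, 27, 27] -> [8, 31, 34, 12, 22, 27, 27] -> [16, 39, 42, 20, 30, 35, 35] -> [42, 39, 35, 35, 30, 20, 16] -> [34, 31, 27, 27, 22, 12, 8] -> 3
  [32, 19, -35, 24, -29, -24, 39, 34] -> [23, 10, -44, 15, -38, -33, 30, 25] -> [23, 10, 15, 30, 25] -> [31, 18, 23, 38, 33] -> [38, 33, 31, 23, 18] -> [30, 25, 23, 15, 10] -> 3
  [50, -10, -10, 14] -> [41, -19, -19, 5] -> [41] -> [49] -> [49] -> [41] -> 1
  [-16, 42, 49, -8, 9, 12, -36] -> [-25, 33, 40, -17, 0, 3, -45] -> [33, 40] -> [41, 48] -> [48, 41] -> [40, 33] -> 1

1; 1; 3; 3; 1; 1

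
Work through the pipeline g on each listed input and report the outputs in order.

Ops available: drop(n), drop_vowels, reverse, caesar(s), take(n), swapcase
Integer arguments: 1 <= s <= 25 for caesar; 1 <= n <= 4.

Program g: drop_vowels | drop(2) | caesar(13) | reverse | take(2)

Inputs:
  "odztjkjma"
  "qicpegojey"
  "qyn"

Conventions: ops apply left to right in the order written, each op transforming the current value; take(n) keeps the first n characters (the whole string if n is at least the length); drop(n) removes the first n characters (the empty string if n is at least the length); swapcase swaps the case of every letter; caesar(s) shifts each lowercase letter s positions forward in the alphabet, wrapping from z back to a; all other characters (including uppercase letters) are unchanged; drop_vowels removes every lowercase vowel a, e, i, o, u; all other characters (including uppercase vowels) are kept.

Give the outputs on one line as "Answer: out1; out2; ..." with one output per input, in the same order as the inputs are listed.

Execution, op by op:
  "odztjkjma" -> "dztjkjm" -> "tjkjm" -> "gwxwz" -> "zwxwg" -> "zw"
  "qicpegojey" -> "qcpgjy" -> "pgjy" -> "ctwl" -> "lwtc" -> "lw"
  "qyn" -> "qyn" -> "n" -> "a" -> "a" -> "a"

"zw"; "lw"; "a"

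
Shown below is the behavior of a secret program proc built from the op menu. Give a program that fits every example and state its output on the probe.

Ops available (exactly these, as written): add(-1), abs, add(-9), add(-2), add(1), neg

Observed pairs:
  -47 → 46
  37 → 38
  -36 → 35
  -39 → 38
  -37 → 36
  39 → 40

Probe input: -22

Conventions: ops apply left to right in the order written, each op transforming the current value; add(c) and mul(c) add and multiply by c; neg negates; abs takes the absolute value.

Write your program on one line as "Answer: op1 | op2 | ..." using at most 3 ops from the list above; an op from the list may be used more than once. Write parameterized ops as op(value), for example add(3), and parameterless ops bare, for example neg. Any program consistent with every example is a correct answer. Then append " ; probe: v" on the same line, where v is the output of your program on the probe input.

add(1) | neg | abs ; probe: 21

Check, running the answer program on each example:
  -47 -> -46 -> 46 -> 46
  37 -> 38 -> -38 -> 38
  -36 -> -35 -> 35 -> 35
  -39 -> -38 -> 38 -> 38
  -37 -> -36 -> 36 -> 36
  39 -> 40 -> -40 -> 40
  probe: -22 -> -21 -> 21 -> 21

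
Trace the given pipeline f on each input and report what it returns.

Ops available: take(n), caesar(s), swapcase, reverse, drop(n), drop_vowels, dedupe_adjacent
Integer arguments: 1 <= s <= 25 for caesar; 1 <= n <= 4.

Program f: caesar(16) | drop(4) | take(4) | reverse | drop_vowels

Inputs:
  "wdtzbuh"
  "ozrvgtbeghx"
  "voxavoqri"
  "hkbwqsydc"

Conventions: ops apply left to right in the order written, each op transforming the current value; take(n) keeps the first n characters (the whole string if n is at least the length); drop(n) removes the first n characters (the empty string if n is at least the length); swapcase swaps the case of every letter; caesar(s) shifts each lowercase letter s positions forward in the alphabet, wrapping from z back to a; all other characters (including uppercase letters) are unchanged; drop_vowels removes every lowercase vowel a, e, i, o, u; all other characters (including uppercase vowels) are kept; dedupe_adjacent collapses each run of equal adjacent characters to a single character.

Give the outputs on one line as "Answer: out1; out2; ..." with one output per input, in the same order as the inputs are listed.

Execution, op by op:
  "wdtzbuh" -> "mtjprkx" -> "rkx" -> "rkx" -> "xkr" -> "xkr"
  "ozrvgtbeghx" -> "ephlwjruwxn" -> "wjruwxn" -> "wjru" -> "urjw" -> "rjw"
  "voxavoqri" -> "lenqleghy" -> "leghy" -> "legh" -> "hgel" -> "hgl"
  "hkbwqsydc" -> "xarmgiots" -> "giots" -> "giot" -> "toig" -> "tg"

"xkr"; "rjw"; "hgl"; "tg"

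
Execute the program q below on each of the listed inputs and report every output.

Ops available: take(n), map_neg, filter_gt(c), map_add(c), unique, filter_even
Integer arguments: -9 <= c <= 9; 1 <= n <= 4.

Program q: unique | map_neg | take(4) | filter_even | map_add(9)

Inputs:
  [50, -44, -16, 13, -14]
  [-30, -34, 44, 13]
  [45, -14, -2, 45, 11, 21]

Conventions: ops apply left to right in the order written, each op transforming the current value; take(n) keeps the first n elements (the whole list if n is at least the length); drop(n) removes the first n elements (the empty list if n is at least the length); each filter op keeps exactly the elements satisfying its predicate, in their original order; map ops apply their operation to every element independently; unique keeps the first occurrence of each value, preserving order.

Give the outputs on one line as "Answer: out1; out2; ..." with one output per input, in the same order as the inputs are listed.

[-41, 53, 25]; [39, 43, -35]; [23, 11]

Execution, op by op:
  [50, -44, -16, 13, -14] -> [50, -44, -16, 13, -14] -> [-50, 44, 16, -13, 14] -> [-50, 44, 16, -13] -> [-50, 44, 16] -> [-41, 53, 25]
  [-30, -34, 44, 13] -> [-30, -34, 44, 13] -> [30, 34, -44, -13] -> [30, 34, -44, -13] -> [30, 34, -44] -> [39, 43, -35]
  [45, -14, -2, 45, 11, 21] -> [45, -14, -2, 11, 21] -> [-45, 14, 2, -11, -21] -> [-45, 14, 2, -11] -> [14, 2] -> [23, 11]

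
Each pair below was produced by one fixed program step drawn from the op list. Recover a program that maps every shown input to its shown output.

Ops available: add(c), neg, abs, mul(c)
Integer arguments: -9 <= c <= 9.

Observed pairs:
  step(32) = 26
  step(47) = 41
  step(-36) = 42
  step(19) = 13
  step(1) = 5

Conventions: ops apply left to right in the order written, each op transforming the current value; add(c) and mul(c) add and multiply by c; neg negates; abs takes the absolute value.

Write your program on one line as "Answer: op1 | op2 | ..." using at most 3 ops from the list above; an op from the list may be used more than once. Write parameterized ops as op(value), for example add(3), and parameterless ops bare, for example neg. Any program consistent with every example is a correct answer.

neg | add(6) | abs

Check, running the answer program on each example:
  32 -> -32 -> -26 -> 26
  47 -> -47 -> -41 -> 41
  -36 -> 36 -> 42 -> 42
  19 -> -19 -> -13 -> 13
  1 -> -1 -> 5 -> 5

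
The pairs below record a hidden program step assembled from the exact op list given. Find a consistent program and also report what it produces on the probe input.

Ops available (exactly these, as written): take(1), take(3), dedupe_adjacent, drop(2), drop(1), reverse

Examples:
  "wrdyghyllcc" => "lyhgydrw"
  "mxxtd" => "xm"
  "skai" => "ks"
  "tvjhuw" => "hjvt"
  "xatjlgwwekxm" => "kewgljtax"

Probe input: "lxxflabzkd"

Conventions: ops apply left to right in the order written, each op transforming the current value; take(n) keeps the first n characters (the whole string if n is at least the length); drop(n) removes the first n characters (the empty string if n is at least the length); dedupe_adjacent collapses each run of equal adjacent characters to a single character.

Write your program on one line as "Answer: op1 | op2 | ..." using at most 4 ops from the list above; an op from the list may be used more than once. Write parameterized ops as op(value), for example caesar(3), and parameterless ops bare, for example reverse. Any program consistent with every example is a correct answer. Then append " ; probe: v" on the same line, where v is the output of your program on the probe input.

reverse | drop(2) | dedupe_adjacent ; probe: "zbalfxl"

Check, running the answer program on each example:
  "wrdyghyllcc" -> "ccllyhgydrw" -> "llyhgydrw" -> "lyhgydrw"
  "mxxtd" -> "dtxxm" -> "xxm" -> "xm"
  "skai" -> "iaks" -> "ks" -> "ks"
  "tvjhuw" -> "wuhjvt" -> "hjvt" -> "hjvt"
  "xatjlgwwekxm" -> "mxkewwgljtax" -> "kewwgljtax" -> "kewgljtax"
  probe: "lxxflabzkd" -> "dkzbalfxxl" -> "zbalfxxl" -> "zbalfxl"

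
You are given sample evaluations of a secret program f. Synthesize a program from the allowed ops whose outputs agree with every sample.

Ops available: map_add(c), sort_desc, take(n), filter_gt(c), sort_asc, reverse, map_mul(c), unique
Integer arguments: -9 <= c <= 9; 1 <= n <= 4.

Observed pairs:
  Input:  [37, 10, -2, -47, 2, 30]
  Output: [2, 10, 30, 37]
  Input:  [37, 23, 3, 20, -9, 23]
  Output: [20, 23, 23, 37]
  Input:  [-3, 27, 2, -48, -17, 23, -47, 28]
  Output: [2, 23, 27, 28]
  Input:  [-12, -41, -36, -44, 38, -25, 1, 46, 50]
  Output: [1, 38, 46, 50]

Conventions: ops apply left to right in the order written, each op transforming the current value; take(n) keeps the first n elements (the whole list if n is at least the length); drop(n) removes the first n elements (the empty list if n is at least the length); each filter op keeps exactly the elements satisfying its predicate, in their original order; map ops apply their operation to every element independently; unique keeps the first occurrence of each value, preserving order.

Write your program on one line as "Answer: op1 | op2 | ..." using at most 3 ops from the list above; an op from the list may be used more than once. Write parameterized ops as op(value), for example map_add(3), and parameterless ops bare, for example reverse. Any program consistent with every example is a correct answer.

sort_desc | take(4) | sort_asc

Check, running the answer program on each example:
  [37, 10, -2, -47, 2, 30] -> [37, 30, 10, 2, -2, -47] -> [37, 30, 10, 2] -> [2, 10, 30, 37]
  [37, 23, 3, 20, -9, 23] -> [37, 23, 23, 20, 3, -9] -> [37, 23, 23, 20] -> [20, 23, 23, 37]
  [-3, 27, 2, -48, -17, 23, -47, 28] -> [28, 27, 23, 2, -3, -17, -47, -48] -> [28, 27, 23, 2] -> [2, 23, 27, 28]
  [-12, -41, -36, -44, 38, -25, 1, 46, 50] -> [50, 46, 38, 1, -12, -25, -36, -41, -44] -> [50, 46, 38, 1] -> [1, 38, 46, 50]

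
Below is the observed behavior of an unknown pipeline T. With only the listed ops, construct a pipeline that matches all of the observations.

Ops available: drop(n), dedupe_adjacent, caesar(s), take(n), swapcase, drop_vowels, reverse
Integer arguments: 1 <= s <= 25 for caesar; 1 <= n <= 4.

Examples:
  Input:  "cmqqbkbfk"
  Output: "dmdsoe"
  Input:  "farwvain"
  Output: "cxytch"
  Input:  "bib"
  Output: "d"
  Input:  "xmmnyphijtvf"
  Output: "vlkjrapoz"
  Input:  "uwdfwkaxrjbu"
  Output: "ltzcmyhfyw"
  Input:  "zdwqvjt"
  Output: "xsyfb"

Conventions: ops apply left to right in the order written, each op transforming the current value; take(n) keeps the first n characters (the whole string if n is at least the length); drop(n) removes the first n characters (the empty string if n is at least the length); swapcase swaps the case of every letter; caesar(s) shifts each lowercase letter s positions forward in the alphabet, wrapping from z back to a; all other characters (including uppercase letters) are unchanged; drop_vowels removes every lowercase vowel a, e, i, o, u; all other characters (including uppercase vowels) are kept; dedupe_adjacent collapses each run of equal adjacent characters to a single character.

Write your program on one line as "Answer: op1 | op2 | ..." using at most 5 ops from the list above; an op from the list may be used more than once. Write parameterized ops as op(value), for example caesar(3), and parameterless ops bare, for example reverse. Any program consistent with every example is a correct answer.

reverse | drop(2) | dedupe_adjacent | caesar(2)

Check, running the answer program on each example:
  "cmqqbkbfk" -> "kfbkbqqmc" -> "bkbqqmc" -> "bkbqmc" -> "dmdsoe"
  "farwvain" -> "niavwraf" -> "avwraf" -> "avwraf" -> "cxytch"
  "bib" -> "bib" -> "b" -> "b" -> "d"
  "xmmnyphijtvf" -> "fvtjihpynmmx" -> "tjihpynmmx" -> "tjihpynmx" -> "vlkjrapoz"
  "uwdfwkaxrjbu" -> "ubjrxakwfdwu" -> "jrxakwfdwu" -> "jrxakwfdwu" -> "ltzcmyhfyw"
  "zdwqvjt" -> "tjvqwdz" -> "vqwdz" -> "vqwdz" -> "xsyfb"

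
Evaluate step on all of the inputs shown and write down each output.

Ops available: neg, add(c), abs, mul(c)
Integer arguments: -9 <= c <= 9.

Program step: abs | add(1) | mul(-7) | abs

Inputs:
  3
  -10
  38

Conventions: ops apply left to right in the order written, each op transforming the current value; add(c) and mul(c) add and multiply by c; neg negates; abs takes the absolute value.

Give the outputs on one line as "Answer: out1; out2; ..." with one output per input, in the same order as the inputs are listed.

28; 77; 273

Execution, op by op:
  3 -> 3 -> 4 -> -28 -> 28
  -10 -> 10 -> 11 -> -77 -> 77
  38 -> 38 -> 39 -> -273 -> 273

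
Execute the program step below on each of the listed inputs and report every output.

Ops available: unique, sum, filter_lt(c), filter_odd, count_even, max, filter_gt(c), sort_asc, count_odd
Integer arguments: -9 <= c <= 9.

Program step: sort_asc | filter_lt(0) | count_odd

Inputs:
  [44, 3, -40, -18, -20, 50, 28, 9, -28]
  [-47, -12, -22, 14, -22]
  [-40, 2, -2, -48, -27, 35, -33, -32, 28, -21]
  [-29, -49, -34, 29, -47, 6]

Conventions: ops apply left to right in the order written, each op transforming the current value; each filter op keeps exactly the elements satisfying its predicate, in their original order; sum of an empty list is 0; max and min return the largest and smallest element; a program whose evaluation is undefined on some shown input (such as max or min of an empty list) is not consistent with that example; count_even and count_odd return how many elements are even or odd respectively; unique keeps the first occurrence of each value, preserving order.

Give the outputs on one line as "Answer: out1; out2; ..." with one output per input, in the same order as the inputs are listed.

0; 1; 3; 3

Execution, op by op:
  [44, 3, -40, -18, -20, 50, 28, 9, -28] -> [-40, -28, -20, -18, 3, 9, 28, 44, 50] -> [-40, -28, -20, -18] -> 0
  [-47, -12, -22, 14, -22] -> [-47, -22, -22, -12, 14] -> [-47, -22, -22, -12] -> 1
  [-40, 2, -2, -48, -27, 35, -33, -32, 28, -21] -> [-48, -40, -33, -32, -27, -21, -2, 2, 28, 35] -> [-48, -40, -33, -32, -27, -21, -2] -> 3
  [-29, -49, -34, 29, -47, 6] -> [-49, -47, -34, -29, 6, 29] -> [-49, -47, -34, -29] -> 3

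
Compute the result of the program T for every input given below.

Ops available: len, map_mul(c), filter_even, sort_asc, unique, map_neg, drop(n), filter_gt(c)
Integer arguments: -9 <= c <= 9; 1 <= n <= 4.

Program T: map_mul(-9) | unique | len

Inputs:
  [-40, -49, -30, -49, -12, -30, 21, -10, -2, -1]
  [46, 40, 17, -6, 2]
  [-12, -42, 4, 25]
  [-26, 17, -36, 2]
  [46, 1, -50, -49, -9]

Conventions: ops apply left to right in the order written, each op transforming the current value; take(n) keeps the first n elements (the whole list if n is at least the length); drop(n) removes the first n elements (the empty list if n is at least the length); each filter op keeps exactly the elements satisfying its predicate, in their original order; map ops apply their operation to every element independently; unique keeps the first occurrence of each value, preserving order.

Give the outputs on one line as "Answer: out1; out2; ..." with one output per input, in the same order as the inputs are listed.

Execution, op by op:
  [-40, -49, -30, -49, -12, -30, 21, -10, -2, -1] -> [360, 441, 270, 441, 108, 270, -189, 90, 18, 9] -> [360, 441, 270, 108, -189, 90, 18, 9] -> 8
  [46, 40, 17, -6, 2] -> [-414, -360, -153, 54, -18] -> [-414, -360, -153, 54, -18] -> 5
  [-12, -42, 4, 25] -> [108, 378, -36, -225] -> [108, 378, -36, -225] -> 4
  [-26, 17, -36, 2] -> [234, -153, 324, -18] -> [234, -153, 324, -18] -> 4
  [46, 1, -50, -49, -9] -> [-414, -9, 450, 441, 81] -> [-414, -9, 450, 441, 81] -> 5

8; 5; 4; 4; 5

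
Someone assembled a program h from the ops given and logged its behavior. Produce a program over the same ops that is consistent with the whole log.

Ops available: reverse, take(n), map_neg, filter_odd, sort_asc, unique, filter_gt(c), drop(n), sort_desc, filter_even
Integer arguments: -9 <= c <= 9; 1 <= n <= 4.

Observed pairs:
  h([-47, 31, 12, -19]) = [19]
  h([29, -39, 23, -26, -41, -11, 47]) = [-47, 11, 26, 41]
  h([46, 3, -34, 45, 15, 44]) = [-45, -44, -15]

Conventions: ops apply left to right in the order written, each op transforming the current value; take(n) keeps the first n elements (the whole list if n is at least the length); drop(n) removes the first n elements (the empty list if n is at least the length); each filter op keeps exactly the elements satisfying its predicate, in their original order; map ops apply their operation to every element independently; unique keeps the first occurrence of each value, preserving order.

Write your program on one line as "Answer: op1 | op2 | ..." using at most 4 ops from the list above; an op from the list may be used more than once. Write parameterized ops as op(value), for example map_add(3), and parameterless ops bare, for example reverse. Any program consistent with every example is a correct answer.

map_neg | drop(3) | sort_desc | reverse

Check, running the answer program on each example:
  [-47, 31, 12, -19] -> [47, -31, -12, 19] -> [19] -> [19] -> [19]
  [29, -39, 23, -26, -41, -11, 47] -> [-29, 39, -23, 26, 41, 11, -47] -> [26, 41, 11, -47] -> [41, 26, 11, -47] -> [-47, 11, 26, 41]
  [46, 3, -34, 45, 15, 44] -> [-46, -3, 34, -45, -15, -44] -> [-45, -15, -44] -> [-15, -44, -45] -> [-45, -44, -15]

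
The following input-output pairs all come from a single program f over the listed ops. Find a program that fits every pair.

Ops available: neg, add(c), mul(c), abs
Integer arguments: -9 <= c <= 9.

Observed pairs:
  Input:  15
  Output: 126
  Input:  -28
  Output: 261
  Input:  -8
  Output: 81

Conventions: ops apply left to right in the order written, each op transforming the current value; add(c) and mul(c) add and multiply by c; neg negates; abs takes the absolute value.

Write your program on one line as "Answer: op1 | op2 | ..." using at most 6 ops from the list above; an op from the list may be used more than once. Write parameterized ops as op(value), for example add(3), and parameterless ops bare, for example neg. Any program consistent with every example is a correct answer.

neg | add(1) | abs | mul(-1) | mul(-9)

Check, running the answer program on each example:
  15 -> -15 -> -14 -> 14 -> -14 -> 126
  -28 -> 28 -> 29 -> 29 -> -29 -> 261
  -8 -> 8 -> 9 -> 9 -> -9 -> 81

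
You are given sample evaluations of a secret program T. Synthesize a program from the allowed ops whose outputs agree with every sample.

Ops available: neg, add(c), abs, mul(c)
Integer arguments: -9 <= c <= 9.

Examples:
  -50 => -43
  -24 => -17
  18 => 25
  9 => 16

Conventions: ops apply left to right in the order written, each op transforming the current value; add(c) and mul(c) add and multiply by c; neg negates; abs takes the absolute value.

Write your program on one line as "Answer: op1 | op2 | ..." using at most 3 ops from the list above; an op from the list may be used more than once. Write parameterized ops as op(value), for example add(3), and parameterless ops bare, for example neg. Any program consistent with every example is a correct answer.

add(-2) | add(9)

Check, running the answer program on each example:
  -50 -> -52 -> -43
  -24 -> -26 -> -17
  18 -> 16 -> 25
  9 -> 7 -> 16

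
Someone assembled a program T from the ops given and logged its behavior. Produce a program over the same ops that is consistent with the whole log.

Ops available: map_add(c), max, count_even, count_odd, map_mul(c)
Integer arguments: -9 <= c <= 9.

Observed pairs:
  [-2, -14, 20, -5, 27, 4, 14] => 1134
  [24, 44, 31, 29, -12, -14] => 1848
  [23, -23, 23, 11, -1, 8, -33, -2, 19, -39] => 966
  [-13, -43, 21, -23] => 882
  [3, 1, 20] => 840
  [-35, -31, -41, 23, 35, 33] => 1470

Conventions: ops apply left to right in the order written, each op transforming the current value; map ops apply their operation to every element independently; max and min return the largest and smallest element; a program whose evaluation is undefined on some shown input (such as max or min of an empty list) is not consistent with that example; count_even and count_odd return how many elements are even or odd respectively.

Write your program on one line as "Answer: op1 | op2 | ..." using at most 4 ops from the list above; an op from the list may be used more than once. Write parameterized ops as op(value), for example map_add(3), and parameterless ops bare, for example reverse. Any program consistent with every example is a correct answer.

map_mul(-7) | map_mul(-6) | max

Check, running the answer program on each example:
  [-2, -14, 20, -5, 27, 4, 14] -> [14, 98, -140, 35, -189, -28, -98] -> [-84, -588, 840, -210, 1134, 168, 588] -> 1134
  [24, 44, 31, 29, -12, -14] -> [-168, -308, -217, -203, 84, 98] -> [1008, 1848, 1302, 1218, -504, -588] -> 1848
  [23, -23, 23, 11, -1, 8, -33, -2, 19, -39] -> [-161, 161, -161, -77, 7, -56, 231, 14, -133, 273] -> [966, -966, 966, 462, -42, 336, -1386, -84, 798, -1638] -> 966
  [-13, -43, 21, -23] -> [91, 301, -147, 161] -> [-546, -1806, 882, -966] -> 882
  [3, 1, 20] -> [-21, -7, -140] -> [126, 42, 840] -> 840
  [-35, -31, -41, 23, 35, 33] -> [245, 217, 287, -161, -245, -231] -> [-1470, -1302, -1722, 966, 1470, 1386] -> 1470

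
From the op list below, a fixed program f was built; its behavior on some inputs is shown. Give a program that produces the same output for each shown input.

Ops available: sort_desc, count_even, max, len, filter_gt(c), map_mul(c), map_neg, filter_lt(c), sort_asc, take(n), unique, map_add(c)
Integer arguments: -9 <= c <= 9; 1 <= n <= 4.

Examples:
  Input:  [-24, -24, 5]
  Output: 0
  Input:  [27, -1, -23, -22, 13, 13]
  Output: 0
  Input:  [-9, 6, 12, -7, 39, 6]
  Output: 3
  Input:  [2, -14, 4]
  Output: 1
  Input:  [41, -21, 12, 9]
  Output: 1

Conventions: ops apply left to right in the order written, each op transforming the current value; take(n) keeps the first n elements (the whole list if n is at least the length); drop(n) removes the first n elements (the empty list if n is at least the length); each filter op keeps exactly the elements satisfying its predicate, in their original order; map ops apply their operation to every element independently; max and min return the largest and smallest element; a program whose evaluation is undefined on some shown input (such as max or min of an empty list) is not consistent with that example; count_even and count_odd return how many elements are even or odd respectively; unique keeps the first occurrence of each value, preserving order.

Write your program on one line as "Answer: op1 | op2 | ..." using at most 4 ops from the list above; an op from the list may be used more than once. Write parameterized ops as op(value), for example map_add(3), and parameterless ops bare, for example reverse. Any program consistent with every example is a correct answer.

filter_gt(2) | map_mul(-5) | map_neg | count_even

Check, running the answer program on each example:
  [-24, -24, 5] -> [5] -> [-25] -> [25] -> 0
  [27, -1, -23, -22, 13, 13] -> [27, 13, 13] -> [-135, -65, -65] -> [135, 65, 65] -> 0
  [-9, 6, 12, -7, 39, 6] -> [6, 12, 39, 6] -> [-30, -60, -195, -30] -> [30, 60, 195, 30] -> 3
  [2, -14, 4] -> [4] -> [-20] -> [20] -> 1
  [41, -21, 12, 9] -> [41, 12, 9] -> [-205, -60, -45] -> [205, 60, 45] -> 1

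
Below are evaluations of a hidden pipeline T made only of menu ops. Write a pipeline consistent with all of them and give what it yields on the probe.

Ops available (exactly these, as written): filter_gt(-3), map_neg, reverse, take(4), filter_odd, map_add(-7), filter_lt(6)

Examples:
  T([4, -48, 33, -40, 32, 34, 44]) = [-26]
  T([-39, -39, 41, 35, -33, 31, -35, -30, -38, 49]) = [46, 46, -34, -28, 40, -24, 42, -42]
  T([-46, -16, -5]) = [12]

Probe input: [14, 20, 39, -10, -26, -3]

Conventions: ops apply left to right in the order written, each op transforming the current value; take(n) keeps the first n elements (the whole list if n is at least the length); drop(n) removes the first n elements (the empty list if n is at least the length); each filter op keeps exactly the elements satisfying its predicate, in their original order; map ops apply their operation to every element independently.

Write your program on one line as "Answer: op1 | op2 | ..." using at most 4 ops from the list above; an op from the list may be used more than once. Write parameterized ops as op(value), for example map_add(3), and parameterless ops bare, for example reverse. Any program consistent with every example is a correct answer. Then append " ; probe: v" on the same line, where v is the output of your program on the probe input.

filter_odd | map_add(-7) | map_neg ; probe: [-32, 10]

Check, running the answer program on each example:
  [4, -48, 33, -40, 32, 34, 44] -> [33] -> [26] -> [-26]
  [-39, -39, 41, 35, -33, 31, -35, -30, -38, 49] -> [-39, -39, 41, 35, -33, 31, -35, 49] -> [-46, -46, 34, 28, -40, 24, -42, 42] -> [46, 46, -34, -28, 40, -24, 42, -42]
  [-46, -16, -5] -> [-5] -> [-12] -> [12]
  probe: [14, 20, 39, -10, -26, -3] -> [39, -3] -> [32, -10] -> [-32, 10]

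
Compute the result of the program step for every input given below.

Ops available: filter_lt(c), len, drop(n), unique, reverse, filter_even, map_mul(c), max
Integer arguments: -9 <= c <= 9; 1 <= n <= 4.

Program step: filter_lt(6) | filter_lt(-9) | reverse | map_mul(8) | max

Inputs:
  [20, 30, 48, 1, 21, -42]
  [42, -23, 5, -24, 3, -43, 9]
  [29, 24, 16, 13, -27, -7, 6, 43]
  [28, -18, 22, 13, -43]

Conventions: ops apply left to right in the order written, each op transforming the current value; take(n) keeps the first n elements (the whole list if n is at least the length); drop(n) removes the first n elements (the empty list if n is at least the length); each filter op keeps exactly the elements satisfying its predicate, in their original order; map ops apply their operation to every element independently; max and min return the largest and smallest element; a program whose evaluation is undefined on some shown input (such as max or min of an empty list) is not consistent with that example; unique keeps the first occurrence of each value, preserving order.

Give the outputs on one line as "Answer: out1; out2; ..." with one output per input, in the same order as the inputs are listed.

Execution, op by op:
  [20, 30, 48, 1, 21, -42] -> [1, -42] -> [-42] -> [-42] -> [-336] -> -336
  [42, -23, 5, -24, 3, -43, 9] -> [-23, 5, -24, 3, -43] -> [-23, -24, -43] -> [-43, -24, -23] -> [-344, -192, -184] -> -184
  [29, 24, 16, 13, -27, -7, 6, 43] -> [-27, -7] -> [-27] -> [-27] -> [-216] -> -216
  [28, -18, 22, 13, -43] -> [-18, -43] -> [-18, -43] -> [-43, -18] -> [-344, -144] -> -144

-336; -184; -216; -144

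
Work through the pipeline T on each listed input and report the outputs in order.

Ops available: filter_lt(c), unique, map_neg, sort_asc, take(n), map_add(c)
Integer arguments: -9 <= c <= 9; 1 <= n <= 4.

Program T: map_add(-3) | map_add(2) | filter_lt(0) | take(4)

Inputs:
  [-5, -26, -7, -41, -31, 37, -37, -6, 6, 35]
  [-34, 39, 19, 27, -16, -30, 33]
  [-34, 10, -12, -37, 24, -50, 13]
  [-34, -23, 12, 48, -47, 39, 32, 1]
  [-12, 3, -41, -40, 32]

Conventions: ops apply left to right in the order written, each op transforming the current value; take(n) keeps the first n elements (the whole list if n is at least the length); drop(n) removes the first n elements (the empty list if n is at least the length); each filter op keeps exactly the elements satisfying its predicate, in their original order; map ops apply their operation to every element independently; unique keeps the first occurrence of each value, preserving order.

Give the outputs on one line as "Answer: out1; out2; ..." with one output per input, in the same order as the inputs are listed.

[-6, -27, -8, -42]; [-35, -17, -31]; [-35, -13, -38, -51]; [-35, -24, -48]; [-13, -42, -41]

Execution, op by op:
  [-5, -26, -7, -41, -31, 37, -37, -6, 6, 35] -> [-8, -29, -10, -44, -34, 34, -40, -9, 3, 32] -> [-6, -27, -8, -42, -32, 36, -38, -7, 5, 34] -> [-6, -27, -8, -42, -32, -38, -7] -> [-6, -27, -8, -42]
  [-34, 39, 19, 27, -16, -30, 33] -> [-37, 36, 16, 24, -19, -33, 30] -> [-35, 38, 18, 26, -17, -31, 32] -> [-35, -17, -31] -> [-35, -17, -31]
  [-34, 10, -12, -37, 24, -50, 13] -> [-37, 7, -15, -40, 21, -53, 10] -> [-35, 9, -13, -38, 23, -51, 12] -> [-35, -13, -38, -51] -> [-35, -13, -38, -51]
  [-34, -23, 12, 48, -47, 39, 32, 1] -> [-37, -26, 9, 45, -50, 36, 29, -2] -> [-35, -24, 11, 47, -48, 38, 31, 0] -> [-35, -24, -48] -> [-35, -24, -48]
  [-12, 3, -41, -40, 32] -> [-15, 0, -44, -43, 29] -> [-13, 2, -42, -41, 31] -> [-13, -42, -41] -> [-13, -42, -41]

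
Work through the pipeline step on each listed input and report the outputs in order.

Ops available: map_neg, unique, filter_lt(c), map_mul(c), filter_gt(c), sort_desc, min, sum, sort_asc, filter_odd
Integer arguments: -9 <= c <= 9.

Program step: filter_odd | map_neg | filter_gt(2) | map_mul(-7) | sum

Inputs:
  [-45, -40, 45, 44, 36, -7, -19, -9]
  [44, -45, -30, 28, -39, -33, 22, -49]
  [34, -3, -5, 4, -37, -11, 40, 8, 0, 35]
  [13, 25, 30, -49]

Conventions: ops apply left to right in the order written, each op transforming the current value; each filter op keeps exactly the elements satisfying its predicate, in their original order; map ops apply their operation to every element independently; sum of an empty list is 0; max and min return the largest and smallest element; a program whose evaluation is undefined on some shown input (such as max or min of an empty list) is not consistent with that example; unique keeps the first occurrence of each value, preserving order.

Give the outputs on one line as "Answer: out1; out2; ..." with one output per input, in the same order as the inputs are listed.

Execution, op by op:
  [-45, -40, 45, 44, 36, -7, -19, -9] -> [-45, 45, -7, -19, -9] -> [45, -45, 7, 19, 9] -> [45, 7, 19, 9] -> [-315, -49, -133, -63] -> -560
  [44, -45, -30, 28, -39, -33, 22, -49] -> [-45, -39, -33, -49] -> [45, 39, 33, 49] -> [45, 39, 33, 49] -> [-315, -273, -231, -343] -> -1162
  [34, -3, -5, 4, -37, -11, 40, 8, 0, 35] -> [-3, -5, -37, -11, 35] -> [3, 5, 37, 11, -35] -> [3, 5, 37, 11] -> [-21, -35, -259, -77] -> -392
  [13, 25, 30, -49] -> [13, 25, -49] -> [-13, -25, 49] -> [49] -> [-343] -> -343

-560; -1162; -392; -343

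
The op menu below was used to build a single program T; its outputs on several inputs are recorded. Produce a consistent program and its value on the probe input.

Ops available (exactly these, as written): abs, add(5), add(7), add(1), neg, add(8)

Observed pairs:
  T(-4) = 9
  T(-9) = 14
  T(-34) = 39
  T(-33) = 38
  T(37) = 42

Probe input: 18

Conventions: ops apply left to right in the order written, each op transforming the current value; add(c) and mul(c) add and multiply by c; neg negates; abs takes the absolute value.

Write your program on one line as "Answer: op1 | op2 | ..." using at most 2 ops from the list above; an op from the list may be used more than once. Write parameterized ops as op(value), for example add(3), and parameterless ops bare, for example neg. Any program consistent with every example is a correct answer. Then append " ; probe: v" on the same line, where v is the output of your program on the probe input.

abs | add(5) ; probe: 23

Check, running the answer program on each example:
  -4 -> 4 -> 9
  -9 -> 9 -> 14
  -34 -> 34 -> 39
  -33 -> 33 -> 38
  37 -> 37 -> 42
  probe: 18 -> 18 -> 23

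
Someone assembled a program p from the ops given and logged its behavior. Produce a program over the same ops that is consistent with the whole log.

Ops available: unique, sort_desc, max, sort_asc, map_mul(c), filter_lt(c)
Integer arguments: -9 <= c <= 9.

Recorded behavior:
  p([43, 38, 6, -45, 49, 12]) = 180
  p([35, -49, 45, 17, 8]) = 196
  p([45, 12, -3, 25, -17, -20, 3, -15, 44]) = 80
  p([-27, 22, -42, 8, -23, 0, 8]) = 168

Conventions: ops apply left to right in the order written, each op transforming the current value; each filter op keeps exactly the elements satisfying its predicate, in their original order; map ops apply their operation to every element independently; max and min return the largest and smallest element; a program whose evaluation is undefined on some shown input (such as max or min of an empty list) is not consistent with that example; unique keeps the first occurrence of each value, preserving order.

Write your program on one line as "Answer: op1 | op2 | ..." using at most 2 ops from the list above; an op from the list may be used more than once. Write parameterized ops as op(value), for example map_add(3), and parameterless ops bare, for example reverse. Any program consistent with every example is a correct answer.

map_mul(-4) | max

Check, running the answer program on each example:
  [43, 38, 6, -45, 49, 12] -> [-172, -152, -24, 180, -196, -48] -> 180
  [35, -49, 45, 17, 8] -> [-140, 196, -180, -68, -32] -> 196
  [45, 12, -3, 25, -17, -20, 3, -15, 44] -> [-180, -48, 12, -100, 68, 80, -12, 60, -176] -> 80
  [-27, 22, -42, 8, -23, 0, 8] -> [108, -88, 168, -32, 92, 0, -32] -> 168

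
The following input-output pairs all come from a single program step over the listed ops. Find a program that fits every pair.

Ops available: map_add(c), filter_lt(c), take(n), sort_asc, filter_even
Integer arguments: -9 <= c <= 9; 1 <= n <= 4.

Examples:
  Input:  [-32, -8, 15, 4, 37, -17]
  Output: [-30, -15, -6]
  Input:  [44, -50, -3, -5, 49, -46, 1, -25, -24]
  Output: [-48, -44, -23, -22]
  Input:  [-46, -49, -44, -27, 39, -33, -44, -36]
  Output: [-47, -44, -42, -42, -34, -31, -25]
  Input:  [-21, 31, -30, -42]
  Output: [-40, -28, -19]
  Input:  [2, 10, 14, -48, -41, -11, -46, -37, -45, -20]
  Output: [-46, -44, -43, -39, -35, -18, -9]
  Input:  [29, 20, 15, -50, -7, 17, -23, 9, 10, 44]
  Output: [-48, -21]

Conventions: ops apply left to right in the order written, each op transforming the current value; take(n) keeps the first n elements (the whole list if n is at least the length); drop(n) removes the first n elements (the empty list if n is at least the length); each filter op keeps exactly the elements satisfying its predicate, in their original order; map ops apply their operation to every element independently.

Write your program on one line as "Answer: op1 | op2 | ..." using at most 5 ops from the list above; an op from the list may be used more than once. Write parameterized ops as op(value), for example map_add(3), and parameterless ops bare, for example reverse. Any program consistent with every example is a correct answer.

sort_asc | filter_lt(-7) | map_add(-2) | map_add(4)

Check, running the answer program on each example:
  [-32, -8, 15, 4, 37, -17] -> [-32, -17, -8, 4, 15, 37] -> [-32, -17, -8] -> [-34, -19, -10] -> [-30, -15, -6]
  [44, -50, -3, -5, 49, -46, 1, -25, -24] -> [-50, -46, -25, -24, -5, -3, 1, 44, 49] -> [-50, -46, -25, -24] -> [-52, -48, -27, -26] -> [-48, -44, -23, -22]
  [-46, -49, -44, -27, 39, -33, -44, -36] -> [-49, -46, -44, -44, -36, -33, -27, 39] -> [-49, -46, -44, -44, -36, -33, -27] -> [-51, -48, -46, -46, -38, -35, -29] -> [-47, -44, -42, -42, -34, -31, -25]
  [-21, 31, -30, -42] -> [-42, -30, -21, 31] -> [-42, -30, -21] -> [-44, -32, -23] -> [-40, -28, -19]
  [2, 10, 14, -48, -41, -11, -46, -37, -45, -20] -> [-48, -46, -45, -41, -37, -20, -11, 2, 10, 14] -> [-48, -46, -45, -41, -37, -20, -11] -> [-50, -48, -47, -43, -39, -22, -13] -> [-46, -44, -43, -39, -35, -18, -9]
  [29, 20, 15, -50, -7, 17, -23, 9, 10, 44] -> [-50, -23, -7, 9, 10, 15, 17, 20, 29, 44] -> [-50, -23] -> [-52, -25] -> [-48, -21]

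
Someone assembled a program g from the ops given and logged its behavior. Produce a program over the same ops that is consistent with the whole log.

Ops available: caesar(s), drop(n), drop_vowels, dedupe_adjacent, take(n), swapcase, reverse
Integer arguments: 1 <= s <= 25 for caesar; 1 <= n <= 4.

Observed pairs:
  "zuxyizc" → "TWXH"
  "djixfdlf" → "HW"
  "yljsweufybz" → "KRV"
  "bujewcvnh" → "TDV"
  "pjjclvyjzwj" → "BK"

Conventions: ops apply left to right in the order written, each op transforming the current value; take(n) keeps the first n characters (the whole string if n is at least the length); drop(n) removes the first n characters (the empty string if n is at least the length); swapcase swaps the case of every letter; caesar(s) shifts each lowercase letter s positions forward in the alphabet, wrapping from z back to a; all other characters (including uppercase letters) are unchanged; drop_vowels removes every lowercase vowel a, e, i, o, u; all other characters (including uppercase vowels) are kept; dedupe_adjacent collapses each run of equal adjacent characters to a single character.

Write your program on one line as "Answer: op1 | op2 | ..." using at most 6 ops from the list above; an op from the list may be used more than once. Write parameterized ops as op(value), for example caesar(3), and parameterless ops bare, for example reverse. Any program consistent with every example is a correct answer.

drop(1) | caesar(25) | take(4) | drop_vowels | swapcase

Check, running the answer program on each example:
  "zuxyizc" -> "uxyizc" -> "twxhyb" -> "twxh" -> "twxh" -> "TWXH"
  "djixfdlf" -> "jixfdlf" -> "ihwecke" -> "ihwe" -> "hw" -> "HW"
  "yljsweufybz" -> "ljsweufybz" -> "kirvdtexay" -> "kirv" -> "krv" -> "KRV"
  "bujewcvnh" -> "ujewcvnh" -> "tidvbumg" -> "tidv" -> "tdv" -> "TDV"
  "pjjclvyjzwj" -> "jjclvyjzwj" -> "iibkuxiyvi" -> "iibk" -> "bk" -> "BK"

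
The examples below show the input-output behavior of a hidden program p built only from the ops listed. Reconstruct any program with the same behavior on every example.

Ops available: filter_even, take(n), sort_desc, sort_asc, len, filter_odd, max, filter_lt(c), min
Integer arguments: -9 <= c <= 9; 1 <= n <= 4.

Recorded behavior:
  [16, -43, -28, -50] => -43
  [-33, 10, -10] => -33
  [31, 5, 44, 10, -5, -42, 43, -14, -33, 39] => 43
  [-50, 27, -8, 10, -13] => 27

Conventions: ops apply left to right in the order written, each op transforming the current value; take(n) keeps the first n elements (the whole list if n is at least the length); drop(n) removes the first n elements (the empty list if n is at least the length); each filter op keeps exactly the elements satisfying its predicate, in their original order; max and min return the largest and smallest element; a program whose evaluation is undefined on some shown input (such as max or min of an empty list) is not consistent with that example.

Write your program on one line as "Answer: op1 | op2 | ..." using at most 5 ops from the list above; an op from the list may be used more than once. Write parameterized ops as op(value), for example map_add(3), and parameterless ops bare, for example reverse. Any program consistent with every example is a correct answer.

sort_asc | filter_odd | sort_desc | take(2) | max

Check, running the answer program on each example:
  [16, -43, -28, -50] -> [-50, -43, -28, 16] -> [-43] -> [-43] -> [-43] -> -43
  [-33, 10, -10] -> [-33, -10, 10] -> [-33] -> [-33] -> [-33] -> -33
  [31, 5, 44, 10, -5, -42, 43, -14, -33, 39] -> [-42, -33, -14, -5, 5, 10, 31, 39, 43, 44] -> [-33, -5, 5, 31, 39, 43] -> [43, 39, 31, 5, -5, -33] -> [43, 39] -> 43
  [-50, 27, -8, 10, -13] -> [-50, -13, -8, 10, 27] -> [-13, 27] -> [27, -13] -> [27, -13] -> 27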